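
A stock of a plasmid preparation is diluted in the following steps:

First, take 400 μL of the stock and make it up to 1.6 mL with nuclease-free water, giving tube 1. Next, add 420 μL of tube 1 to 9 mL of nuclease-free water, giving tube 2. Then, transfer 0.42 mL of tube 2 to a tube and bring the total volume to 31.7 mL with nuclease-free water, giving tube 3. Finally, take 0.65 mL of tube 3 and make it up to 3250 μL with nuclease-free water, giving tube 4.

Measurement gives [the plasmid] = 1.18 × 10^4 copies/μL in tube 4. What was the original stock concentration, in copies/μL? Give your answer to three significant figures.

Step 1: 400 μL brought to 1.6 mL → factor 1600/400 = 4
Step 2: 420 μL + 9 mL = 9420 μL total → factor 9420/420 = 22.429
Step 3: 0.42 mL brought to 31.7 mL → factor 31.7/0.42 = 75.476
Step 4: 0.65 mL brought to 3250 μL → factor 3.25/0.65 = 5
Overall dilution factor = 4 × 22.429 × 75.476 × 5 = 33856
Stock = 1.18 × 10^4 copies/μL × 33856 = 4.00 × 10^8 copies/μL

4.00 × 10^8 copies/μL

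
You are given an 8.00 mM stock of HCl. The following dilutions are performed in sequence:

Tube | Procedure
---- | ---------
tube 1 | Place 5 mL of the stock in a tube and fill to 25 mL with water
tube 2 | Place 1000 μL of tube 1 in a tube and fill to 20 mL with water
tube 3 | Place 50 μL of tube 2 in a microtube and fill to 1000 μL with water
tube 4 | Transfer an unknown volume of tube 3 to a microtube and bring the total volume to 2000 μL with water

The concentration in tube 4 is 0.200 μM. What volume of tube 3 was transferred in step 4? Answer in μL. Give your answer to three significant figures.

100 μL

Step 1: 5 mL brought to 25 mL → factor 25/5 = 5
Step 2: 1000 μL brought to 20 mL → factor 20000/1000 = 20
Step 3: 50 μL brought to 1000 μL → factor 1000/50 = 20
Step 4: v brought to 2000 μL → factor = 2000 μL/v
Product of known-step factors = 2000
Overall factor = 8.00 mM / (0.200 μM) = 40000
Step-4 factor = 40000 / 2000 = 20
v = 2000 μL / 20 = 100 μL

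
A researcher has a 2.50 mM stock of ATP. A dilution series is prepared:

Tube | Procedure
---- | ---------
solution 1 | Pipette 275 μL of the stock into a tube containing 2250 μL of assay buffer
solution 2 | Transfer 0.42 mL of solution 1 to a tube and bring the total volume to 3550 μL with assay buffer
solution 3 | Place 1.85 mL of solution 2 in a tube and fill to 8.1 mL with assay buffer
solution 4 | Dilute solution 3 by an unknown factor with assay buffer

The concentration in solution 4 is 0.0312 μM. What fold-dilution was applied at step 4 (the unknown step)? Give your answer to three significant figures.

236-fold

Step 1: 275 μL + 2250 μL = 2525 μL total → factor 2525/275 = 9.1818
Step 2: 0.42 mL brought to 3550 μL → factor 3.55/0.42 = 8.4524
Step 3: 1.85 mL brought to 8.1 mL → factor 8.1/1.85 = 4.3784
Step 4: unknown factor x
Product of known-step factors = 339.8
Overall factor = 2.50 mM / (0.0312 μM) = 80128
x = 80128 / 339.8 = 236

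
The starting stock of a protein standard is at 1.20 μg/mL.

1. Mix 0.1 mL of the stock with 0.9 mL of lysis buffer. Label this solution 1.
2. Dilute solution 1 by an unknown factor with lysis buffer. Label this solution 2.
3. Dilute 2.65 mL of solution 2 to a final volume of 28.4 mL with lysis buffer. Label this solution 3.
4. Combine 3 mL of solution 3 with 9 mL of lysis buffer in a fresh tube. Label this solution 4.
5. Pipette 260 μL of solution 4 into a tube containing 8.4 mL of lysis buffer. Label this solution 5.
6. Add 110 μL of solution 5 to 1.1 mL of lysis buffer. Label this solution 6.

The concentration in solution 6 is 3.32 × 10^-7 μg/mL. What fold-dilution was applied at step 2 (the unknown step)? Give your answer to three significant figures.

23.0-fold

Step 1: 0.1 mL + 0.9 mL = 1 mL total → factor 1/0.1 = 10
Step 2: unknown factor x
Step 3: 2.65 mL brought to 28.4 mL → factor 28.4/2.65 = 10.717
Step 4: 3 mL + 9 mL = 12 mL total → factor 12/3 = 4
Step 5: 260 μL + 8.4 mL = 8660 μL total → factor 8660/260 = 33.308
Step 6: 110 μL + 1.1 mL = 1210 μL total → factor 1210/110 = 11
Product of known-step factors = 1.5706 × 10^5
Overall factor = 1.20 μg/mL / (3.32 × 10^-7 μg/mL) = 3.6145 × 10^6
x = 3.6145 × 10^6 / 1.5706 × 10^5 = 23.0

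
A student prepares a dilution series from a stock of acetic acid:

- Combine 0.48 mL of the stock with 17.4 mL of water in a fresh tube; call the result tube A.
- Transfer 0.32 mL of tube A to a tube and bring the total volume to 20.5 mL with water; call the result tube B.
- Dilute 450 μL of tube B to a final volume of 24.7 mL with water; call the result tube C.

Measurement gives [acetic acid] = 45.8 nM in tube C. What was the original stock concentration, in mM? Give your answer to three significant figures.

6.00 mM

Step 1: 0.48 mL + 17.4 mL = 17.88 mL total → factor 17.88/0.48 = 37.25
Step 2: 0.32 mL brought to 20.5 mL → factor 20.5/0.32 = 64.062
Step 3: 450 μL brought to 24.7 mL → factor 24700/450 = 54.889
Overall dilution factor = 37.25 × 64.062 × 54.889 = 1.3098 × 10^5
Stock = 45.8 nM × 1.3098 × 10^5 = 5.999 × 10^6 nM = 6.00 mM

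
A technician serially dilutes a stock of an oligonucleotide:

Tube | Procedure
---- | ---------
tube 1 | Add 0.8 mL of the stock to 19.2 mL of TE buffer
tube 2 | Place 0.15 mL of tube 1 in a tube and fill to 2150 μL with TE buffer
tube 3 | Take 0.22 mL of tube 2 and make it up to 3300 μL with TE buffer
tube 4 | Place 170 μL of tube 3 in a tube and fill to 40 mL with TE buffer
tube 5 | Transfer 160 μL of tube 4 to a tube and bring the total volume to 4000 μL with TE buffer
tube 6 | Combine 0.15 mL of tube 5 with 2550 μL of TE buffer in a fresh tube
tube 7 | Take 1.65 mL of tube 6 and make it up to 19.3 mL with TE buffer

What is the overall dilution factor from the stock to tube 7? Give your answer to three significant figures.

Step 1: 0.8 mL + 19.2 mL = 20 mL total → factor 20/0.8 = 25
Step 2: 0.15 mL brought to 2150 μL → factor 2.15/0.15 = 14.333
Step 3: 0.22 mL brought to 3300 μL → factor 3.3/0.22 = 15
Step 4: 170 μL brought to 40 mL → factor 40000/170 = 235.29
Step 5: 160 μL brought to 4000 μL → factor 4000/160 = 25
Step 6: 0.15 mL + 2550 μL = 2.7 mL total → factor 2.7/0.15 = 18
Step 7: 1.65 mL brought to 19.3 mL → factor 19.3/1.65 = 11.697
Overall dilution factor = 25 × 14.333 × 15 × 235.29 × 25 × 18 × 11.697 = 6.657 × 10^9

6.66 × 10^9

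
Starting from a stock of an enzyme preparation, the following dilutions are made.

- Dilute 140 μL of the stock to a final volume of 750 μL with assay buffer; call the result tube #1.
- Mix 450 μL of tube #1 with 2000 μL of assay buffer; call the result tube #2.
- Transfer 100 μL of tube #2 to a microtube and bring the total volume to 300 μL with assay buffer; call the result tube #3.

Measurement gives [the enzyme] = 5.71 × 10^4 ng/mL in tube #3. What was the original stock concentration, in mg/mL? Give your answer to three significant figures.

Step 1: 140 μL brought to 750 μL → factor 750/140 = 5.3571
Step 2: 450 μL + 2000 μL = 2450 μL total → factor 2450/450 = 5.4444
Step 3: 100 μL brought to 300 μL → factor 300/100 = 3
Overall dilution factor = 5.3571 × 5.4444 × 3 = 87.5
Stock = 5.71 × 10^4 ng/mL × 87.5 = 4.996 × 10^6 ng/mL = 5.00 mg/mL

5.00 mg/mL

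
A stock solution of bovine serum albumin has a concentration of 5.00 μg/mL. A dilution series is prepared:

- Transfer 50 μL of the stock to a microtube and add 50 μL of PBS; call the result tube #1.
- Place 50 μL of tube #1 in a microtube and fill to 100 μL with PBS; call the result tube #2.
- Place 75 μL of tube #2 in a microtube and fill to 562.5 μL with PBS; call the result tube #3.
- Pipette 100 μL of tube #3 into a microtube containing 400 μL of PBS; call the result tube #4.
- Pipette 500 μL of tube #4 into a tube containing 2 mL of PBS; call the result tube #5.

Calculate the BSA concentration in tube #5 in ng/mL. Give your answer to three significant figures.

Step 1: 50 μL + 50 μL = 100 μL total → factor 100/50 = 2
Step 2: 50 μL brought to 100 μL → factor 100/50 = 2
Step 3: 75 μL brought to 562.5 μL → factor 562.5/75 = 7.5
Step 4: 100 μL + 400 μL = 500 μL total → factor 500/100 = 5
Step 5: 500 μL + 2 mL = 2500 μL total → factor 2500/500 = 5
Dilution factor through tube #5 = 2 × 2 × 7.5 × 5 × 5 = 750
[tube #5] = 5.00 μg/mL / 750 = 0.006667 μg/mL = 6.67 ng/mL

6.67 ng/mL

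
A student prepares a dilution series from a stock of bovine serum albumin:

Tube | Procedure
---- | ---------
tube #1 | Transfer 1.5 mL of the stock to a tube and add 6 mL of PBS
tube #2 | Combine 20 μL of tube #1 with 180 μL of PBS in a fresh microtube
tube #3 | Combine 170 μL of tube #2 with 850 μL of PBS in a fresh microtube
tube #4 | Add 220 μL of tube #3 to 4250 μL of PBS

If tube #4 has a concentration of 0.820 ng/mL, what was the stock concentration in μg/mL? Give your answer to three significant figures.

Step 1: 1.5 mL + 6 mL = 7.5 mL total → factor 7.5/1.5 = 5
Step 2: 20 μL + 180 μL = 200 μL total → factor 200/20 = 10
Step 3: 170 μL + 850 μL = 1020 μL total → factor 1020/170 = 6
Step 4: 220 μL + 4250 μL = 4470 μL total → factor 4470/220 = 20.318
Overall dilution factor = 5 × 10 × 6 × 20.318 = 6095.5
Stock = 0.820 ng/mL × 6095.5 = 4998 ng/mL = 5.00 μg/mL

5.00 μg/mL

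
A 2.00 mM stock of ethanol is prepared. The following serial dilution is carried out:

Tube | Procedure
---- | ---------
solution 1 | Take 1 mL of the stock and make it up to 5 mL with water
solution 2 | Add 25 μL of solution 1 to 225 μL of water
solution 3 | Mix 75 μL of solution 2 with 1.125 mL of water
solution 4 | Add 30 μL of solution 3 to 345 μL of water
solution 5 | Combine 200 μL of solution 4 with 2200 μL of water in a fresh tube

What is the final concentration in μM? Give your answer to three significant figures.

0.0167 μM

Step 1: 1 mL brought to 5 mL → factor 5/1 = 5
Step 2: 25 μL + 225 μL = 250 μL total → factor 250/25 = 10
Step 3: 75 μL + 1.125 mL = 1200 μL total → factor 1200/75 = 16
Step 4: 30 μL + 345 μL = 375 μL total → factor 375/30 = 12.5
Step 5: 200 μL + 2200 μL = 2400 μL total → factor 2400/200 = 12
Overall dilution factor = 5 × 10 × 16 × 12.5 × 12 = 1.2 × 10^5
Final = 2.00 mM / 1.2 × 10^5 = 1.667 × 10^-5 mM = 0.0167 μM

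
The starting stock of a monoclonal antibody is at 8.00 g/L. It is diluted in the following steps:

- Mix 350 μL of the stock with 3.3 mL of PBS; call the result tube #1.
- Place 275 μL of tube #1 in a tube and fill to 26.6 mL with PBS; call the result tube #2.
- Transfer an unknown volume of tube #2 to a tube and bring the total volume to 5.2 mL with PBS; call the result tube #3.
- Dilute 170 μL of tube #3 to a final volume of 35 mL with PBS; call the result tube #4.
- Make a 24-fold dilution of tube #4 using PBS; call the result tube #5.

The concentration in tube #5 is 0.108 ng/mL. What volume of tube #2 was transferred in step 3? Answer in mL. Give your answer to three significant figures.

0.350 mL

Step 1: 350 μL + 3.3 mL = 3650 μL total → factor 3650/350 = 10.429
Step 2: 275 μL brought to 26.6 mL → factor 26600/275 = 96.727
Step 3: v brought to 5.2 mL → factor = 5.2 mL/v
Step 4: 170 μL brought to 35 mL → factor 35000/170 = 205.88
Step 5: 24-fold → factor 24
Product of known-step factors = 4.9843 × 10^6
Overall factor = 8.00 g/L / (0.108 ng/mL) = 7.4074 × 10^7
Step-3 factor = 7.4074 × 10^7 / 4.9843 × 10^6 = 14.861
v = 5.2 mL / 14.861 = 0.350 mL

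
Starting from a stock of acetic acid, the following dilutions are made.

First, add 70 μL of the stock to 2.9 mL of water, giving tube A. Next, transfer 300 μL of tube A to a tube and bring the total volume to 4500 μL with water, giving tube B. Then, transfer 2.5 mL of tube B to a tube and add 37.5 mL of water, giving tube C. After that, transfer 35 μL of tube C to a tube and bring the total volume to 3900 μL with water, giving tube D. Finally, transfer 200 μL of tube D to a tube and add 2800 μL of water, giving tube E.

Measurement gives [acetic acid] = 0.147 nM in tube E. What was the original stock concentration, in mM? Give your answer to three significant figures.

2.50 mM

Step 1: 70 μL + 2.9 mL = 2970 μL total → factor 2970/70 = 42.429
Step 2: 300 μL brought to 4500 μL → factor 4500/300 = 15
Step 3: 2.5 mL + 37.5 mL = 40 mL total → factor 40/2.5 = 16
Step 4: 35 μL brought to 3900 μL → factor 3900/35 = 111.43
Step 5: 200 μL + 2800 μL = 3000 μL total → factor 3000/200 = 15
Overall dilution factor = 42.429 × 15 × 16 × 111.43 × 15 = 1.702 × 10^7
Stock = 0.147 nM × 1.702 × 10^7 = 2.502 × 10^6 nM = 2.50 mM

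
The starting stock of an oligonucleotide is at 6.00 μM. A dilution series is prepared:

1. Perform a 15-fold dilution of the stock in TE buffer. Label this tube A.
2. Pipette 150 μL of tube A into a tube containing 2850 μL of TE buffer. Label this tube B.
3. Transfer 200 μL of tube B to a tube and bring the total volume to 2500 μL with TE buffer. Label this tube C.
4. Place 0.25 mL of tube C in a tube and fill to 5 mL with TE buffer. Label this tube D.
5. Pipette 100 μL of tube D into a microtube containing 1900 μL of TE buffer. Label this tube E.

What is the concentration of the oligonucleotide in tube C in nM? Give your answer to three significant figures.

1.60 nM

Step 1: 15-fold → factor 15
Step 2: 150 μL + 2850 μL = 3000 μL total → factor 3000/150 = 20
Step 3: 200 μL brought to 2500 μL → factor 2500/200 = 12.5
Dilution factor through tube C = 15 × 20 × 12.5 = 3750
[tube C] = 6.00 μM / 3750 = 0.001600 μM = 1.60 nM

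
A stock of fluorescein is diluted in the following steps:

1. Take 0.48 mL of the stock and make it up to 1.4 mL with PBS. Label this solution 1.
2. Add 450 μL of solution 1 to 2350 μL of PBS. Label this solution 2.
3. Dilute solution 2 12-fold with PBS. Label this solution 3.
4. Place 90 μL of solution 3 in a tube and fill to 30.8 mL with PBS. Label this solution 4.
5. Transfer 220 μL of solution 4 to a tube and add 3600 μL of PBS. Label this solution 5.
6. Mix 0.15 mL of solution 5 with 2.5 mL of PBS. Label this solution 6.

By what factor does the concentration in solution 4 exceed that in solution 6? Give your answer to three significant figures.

307

Step 1: 0.48 mL brought to 1.4 mL → factor 1.4/0.48 = 2.9167
Step 2: 450 μL + 2350 μL = 2800 μL total → factor 2800/450 = 6.2222
Step 3: 12-fold → factor 12
Step 4: 90 μL brought to 30.8 mL → factor 30800/90 = 342.22
Step 5: 220 μL + 3600 μL = 3820 μL total → factor 3820/220 = 17.364
Step 6: 0.15 mL + 2.5 mL = 2.65 mL total → factor 2.65/0.15 = 17.667
Dilution factor to solution 4 = 74528; to solution 6 = 2.2862 × 10^7
[solution 4]/[solution 6] = (factor to solution 6)/(factor to solution 4) = 2.2862 × 10^7/74528 = 307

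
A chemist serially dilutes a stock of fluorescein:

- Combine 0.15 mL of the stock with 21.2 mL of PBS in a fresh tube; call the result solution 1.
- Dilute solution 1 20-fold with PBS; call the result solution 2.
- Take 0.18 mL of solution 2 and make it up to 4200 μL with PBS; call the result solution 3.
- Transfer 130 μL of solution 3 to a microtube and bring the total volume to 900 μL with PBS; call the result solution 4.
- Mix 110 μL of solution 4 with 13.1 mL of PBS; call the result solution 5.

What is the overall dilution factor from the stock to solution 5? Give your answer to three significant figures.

5.52 × 10^7

Step 1: 0.15 mL + 21.2 mL = 21.35 mL total → factor 21.35/0.15 = 142.33
Step 2: 20-fold → factor 20
Step 3: 0.18 mL brought to 4200 μL → factor 4.2/0.18 = 23.333
Step 4: 130 μL brought to 900 μL → factor 900/130 = 6.9231
Step 5: 110 μL + 13.1 mL = 13210 μL total → factor 13210/110 = 120.09
Overall dilution factor = 142.33 × 20 × 23.333 × 6.9231 × 120.09 = 5.5223 × 10^7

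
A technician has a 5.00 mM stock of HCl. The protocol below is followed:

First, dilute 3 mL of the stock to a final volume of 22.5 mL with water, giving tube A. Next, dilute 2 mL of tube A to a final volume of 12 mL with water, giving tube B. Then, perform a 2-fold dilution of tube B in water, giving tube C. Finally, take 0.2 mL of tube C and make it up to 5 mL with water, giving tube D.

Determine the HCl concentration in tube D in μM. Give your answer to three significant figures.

Step 1: 3 mL brought to 22.5 mL → factor 22.5/3 = 7.5
Step 2: 2 mL brought to 12 mL → factor 12/2 = 6
Step 3: 2-fold → factor 2
Step 4: 0.2 mL brought to 5 mL → factor 5/0.2 = 25
Overall dilution factor = 7.5 × 6 × 2 × 25 = 2250
Final = 5.00 mM / 2250 = 0.002222 mM = 2.22 μM

2.22 μM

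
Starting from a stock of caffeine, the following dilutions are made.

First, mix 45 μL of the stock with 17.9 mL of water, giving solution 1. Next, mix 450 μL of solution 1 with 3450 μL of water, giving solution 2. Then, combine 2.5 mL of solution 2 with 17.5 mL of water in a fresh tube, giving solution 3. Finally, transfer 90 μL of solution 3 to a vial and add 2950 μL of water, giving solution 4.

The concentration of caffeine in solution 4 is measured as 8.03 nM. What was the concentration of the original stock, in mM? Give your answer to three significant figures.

Step 1: 45 μL + 17.9 mL = 17945 μL total → factor 17945/45 = 398.78
Step 2: 450 μL + 3450 μL = 3900 μL total → factor 3900/450 = 8.6667
Step 3: 2.5 mL + 17.5 mL = 20 mL total → factor 20/2.5 = 8
Step 4: 90 μL + 2950 μL = 3040 μL total → factor 3040/90 = 33.778
Overall dilution factor = 398.78 × 8.6667 × 8 × 33.778 = 9.3391 × 10^5
Stock = 8.03 nM × 9.3391 × 10^5 = 7.499 × 10^6 nM = 7.50 mM

7.50 mM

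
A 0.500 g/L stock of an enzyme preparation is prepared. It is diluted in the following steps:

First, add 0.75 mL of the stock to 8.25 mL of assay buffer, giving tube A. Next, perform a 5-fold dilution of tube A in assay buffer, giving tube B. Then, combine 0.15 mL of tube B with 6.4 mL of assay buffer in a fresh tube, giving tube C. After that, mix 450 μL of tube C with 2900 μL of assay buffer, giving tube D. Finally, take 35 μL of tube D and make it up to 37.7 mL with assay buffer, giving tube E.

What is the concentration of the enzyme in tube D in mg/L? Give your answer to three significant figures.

Step 1: 0.75 mL + 8.25 mL = 9 mL total → factor 9/0.75 = 12
Step 2: 5-fold → factor 5
Step 3: 0.15 mL + 6.4 mL = 6.55 mL total → factor 6.55/0.15 = 43.667
Step 4: 450 μL + 2900 μL = 3350 μL total → factor 3350/450 = 7.4444
Dilution factor through tube D = 12 × 5 × 43.667 × 7.4444 = 19504
[tube D] = 0.500 g/L / 19504 = 2.564 × 10^-5 g/L = 0.0256 mg/L

0.0256 mg/L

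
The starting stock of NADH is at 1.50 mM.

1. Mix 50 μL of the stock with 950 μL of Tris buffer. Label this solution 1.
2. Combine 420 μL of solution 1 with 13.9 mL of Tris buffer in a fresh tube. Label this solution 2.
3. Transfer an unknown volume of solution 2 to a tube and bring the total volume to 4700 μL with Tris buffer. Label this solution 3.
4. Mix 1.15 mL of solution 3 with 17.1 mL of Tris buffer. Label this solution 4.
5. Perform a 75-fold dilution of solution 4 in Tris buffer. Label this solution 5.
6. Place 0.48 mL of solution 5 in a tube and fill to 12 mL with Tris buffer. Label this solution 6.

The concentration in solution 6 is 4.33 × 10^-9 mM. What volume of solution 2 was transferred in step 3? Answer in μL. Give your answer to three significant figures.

275 μL

Step 1: 50 μL + 950 μL = 1000 μL total → factor 1000/50 = 20
Step 2: 420 μL + 13.9 mL = 14320 μL total → factor 14320/420 = 34.095
Step 3: v brought to 4700 μL → factor = 4700 μL/v
Step 4: 1.15 mL + 17.1 mL = 18.25 mL total → factor 18.25/1.15 = 15.87
Step 5: 75-fold → factor 75
Step 6: 0.48 mL brought to 12 mL → factor 12/0.48 = 25
Product of known-step factors = 2.029 × 10^7
Overall factor = 1.50 mM / (4.33 × 10^-9 mM) = 3.4642 × 10^8
Step-3 factor = 3.4642 × 10^8 / 2.029 × 10^7 = 17.073
v = 4700 μL / 17.073 = 275 μL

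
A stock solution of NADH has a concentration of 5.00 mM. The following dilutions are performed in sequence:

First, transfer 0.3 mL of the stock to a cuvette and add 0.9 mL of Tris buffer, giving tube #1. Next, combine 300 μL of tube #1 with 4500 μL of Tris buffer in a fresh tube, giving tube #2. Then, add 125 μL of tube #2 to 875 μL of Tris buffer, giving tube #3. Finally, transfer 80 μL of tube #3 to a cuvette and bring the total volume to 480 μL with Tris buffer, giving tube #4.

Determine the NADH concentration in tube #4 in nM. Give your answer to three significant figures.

1.63 × 10^3 nM

Step 1: 0.3 mL + 0.9 mL = 1.2 mL total → factor 1.2/0.3 = 4
Step 2: 300 μL + 4500 μL = 4800 μL total → factor 4800/300 = 16
Step 3: 125 μL + 875 μL = 1000 μL total → factor 1000/125 = 8
Step 4: 80 μL brought to 480 μL → factor 480/80 = 6
Overall dilution factor = 4 × 16 × 8 × 6 = 3072
Final = 5.00 mM / 3072 = 0.001628 mM = 1.63 × 10^3 nM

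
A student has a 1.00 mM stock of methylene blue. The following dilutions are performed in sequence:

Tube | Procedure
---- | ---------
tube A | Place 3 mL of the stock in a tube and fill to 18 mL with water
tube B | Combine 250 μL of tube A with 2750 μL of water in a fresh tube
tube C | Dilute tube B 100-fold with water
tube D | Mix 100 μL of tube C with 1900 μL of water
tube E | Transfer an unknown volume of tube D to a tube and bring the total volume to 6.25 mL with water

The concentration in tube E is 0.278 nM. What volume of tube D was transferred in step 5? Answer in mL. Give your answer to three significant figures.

0.250 mL

Step 1: 3 mL brought to 18 mL → factor 18/3 = 6
Step 2: 250 μL + 2750 μL = 3000 μL total → factor 3000/250 = 12
Step 3: 100-fold → factor 100
Step 4: 100 μL + 1900 μL = 2000 μL total → factor 2000/100 = 20
Step 5: v brought to 6.25 mL → factor = 6.25 mL/v
Product of known-step factors = 1.44 × 10^5
Overall factor = 1.00 mM / (0.278 nM) = 3.5971 × 10^6
Step-5 factor = 3.5971 × 10^6 / 1.44 × 10^5 = 24.98
v = 6.25 mL / 24.98 = 0.250 mL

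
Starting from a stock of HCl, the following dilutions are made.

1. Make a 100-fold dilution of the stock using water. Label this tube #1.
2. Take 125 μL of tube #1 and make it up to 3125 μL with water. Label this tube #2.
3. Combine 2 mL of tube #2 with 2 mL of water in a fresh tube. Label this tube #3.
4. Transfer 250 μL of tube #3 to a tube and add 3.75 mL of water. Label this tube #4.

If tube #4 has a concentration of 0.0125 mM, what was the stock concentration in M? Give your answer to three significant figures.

Step 1: 100-fold → factor 100
Step 2: 125 μL brought to 3125 μL → factor 3125/125 = 25
Step 3: 2 mL + 2 mL = 4 mL total → factor 4/2 = 2
Step 4: 250 μL + 3.75 mL = 4000 μL total → factor 4000/250 = 16
Overall dilution factor = 100 × 25 × 2 × 16 = 80000
Stock = 0.0125 mM × 80000 = 1000 mM = 1.00 M

1.00 M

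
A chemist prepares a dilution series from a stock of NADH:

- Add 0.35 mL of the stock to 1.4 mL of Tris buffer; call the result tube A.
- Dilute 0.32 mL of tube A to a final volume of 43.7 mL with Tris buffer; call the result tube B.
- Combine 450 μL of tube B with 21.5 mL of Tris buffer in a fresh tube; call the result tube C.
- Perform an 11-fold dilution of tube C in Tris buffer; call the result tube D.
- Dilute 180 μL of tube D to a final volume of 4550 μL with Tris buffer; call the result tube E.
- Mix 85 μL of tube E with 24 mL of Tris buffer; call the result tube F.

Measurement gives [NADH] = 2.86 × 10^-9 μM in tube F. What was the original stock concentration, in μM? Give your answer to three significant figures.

7.50 μM

Step 1: 0.35 mL + 1.4 mL = 1.75 mL total → factor 1.75/0.35 = 5
Step 2: 0.32 mL brought to 43.7 mL → factor 43.7/0.32 = 136.56
Step 3: 450 μL + 21.5 mL = 21950 μL total → factor 21950/450 = 48.778
Step 4: 11-fold → factor 11
Step 5: 180 μL brought to 4550 μL → factor 4550/180 = 25.278
Step 6: 85 μL + 24 mL = 24085 μL total → factor 24085/85 = 283.35
Overall dilution factor = 5 × 136.56 × 48.778 × 11 × 25.278 × 283.35 = 2.6241 × 10^9
Stock = 2.86 × 10^-9 μM × 2.6241 × 10^9 = 7.50 μM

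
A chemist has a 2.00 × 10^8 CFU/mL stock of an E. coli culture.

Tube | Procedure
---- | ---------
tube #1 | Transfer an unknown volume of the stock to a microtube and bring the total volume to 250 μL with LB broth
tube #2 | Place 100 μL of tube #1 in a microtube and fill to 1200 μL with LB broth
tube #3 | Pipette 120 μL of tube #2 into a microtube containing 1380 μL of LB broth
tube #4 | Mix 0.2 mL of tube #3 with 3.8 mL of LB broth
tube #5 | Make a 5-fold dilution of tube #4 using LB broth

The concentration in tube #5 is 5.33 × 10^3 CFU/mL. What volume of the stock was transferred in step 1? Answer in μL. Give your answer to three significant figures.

Step 1: v brought to 250 μL → factor = 250 μL/v
Step 2: 100 μL brought to 1200 μL → factor 1200/100 = 12
Step 3: 120 μL + 1380 μL = 1500 μL total → factor 1500/120 = 12.5
Step 4: 0.2 mL + 3.8 mL = 4 mL total → factor 4/0.2 = 20
Step 5: 5-fold → factor 5
Product of known-step factors = 15000
Overall factor = 2.00 × 10^8 CFU/mL / (5.33 × 10^3 CFU/mL) = 37523
Step-1 factor = 37523 / 15000 = 2.5016
v = 250 μL / 2.5016 = 99.9 μL

99.9 μL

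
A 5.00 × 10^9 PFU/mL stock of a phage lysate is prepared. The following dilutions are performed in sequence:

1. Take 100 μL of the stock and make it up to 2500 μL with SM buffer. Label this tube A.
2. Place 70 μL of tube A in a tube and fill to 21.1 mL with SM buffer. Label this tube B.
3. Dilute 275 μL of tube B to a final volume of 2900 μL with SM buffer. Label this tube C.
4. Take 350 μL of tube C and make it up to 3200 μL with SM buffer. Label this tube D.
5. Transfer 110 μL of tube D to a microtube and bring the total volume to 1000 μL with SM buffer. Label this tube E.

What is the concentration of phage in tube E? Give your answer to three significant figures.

757 PFU/mL

Step 1: 100 μL brought to 2500 μL → factor 2500/100 = 25
Step 2: 70 μL brought to 21.1 mL → factor 21100/70 = 301.43
Step 3: 275 μL brought to 2900 μL → factor 2900/275 = 10.545
Step 4: 350 μL brought to 3200 μL → factor 3200/350 = 9.1429
Step 5: 110 μL brought to 1000 μL → factor 1000/110 = 9.0909
Overall dilution factor = 25 × 301.43 × 10.545 × 9.1429 × 9.0909 = 6.6051 × 10^6
Final = 5.00 × 10^9 PFU/mL / 6.6051 × 10^6 = 757 PFU/mL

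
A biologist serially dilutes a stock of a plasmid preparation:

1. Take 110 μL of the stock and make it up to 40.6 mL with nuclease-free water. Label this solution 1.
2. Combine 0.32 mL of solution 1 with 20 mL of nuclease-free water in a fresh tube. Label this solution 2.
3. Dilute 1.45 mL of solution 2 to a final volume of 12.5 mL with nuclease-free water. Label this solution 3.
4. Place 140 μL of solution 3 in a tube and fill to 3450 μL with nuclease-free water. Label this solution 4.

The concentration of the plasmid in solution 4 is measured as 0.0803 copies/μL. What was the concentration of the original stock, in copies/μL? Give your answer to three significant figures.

Step 1: 110 μL brought to 40.6 mL → factor 40600/110 = 369.09
Step 2: 0.32 mL + 20 mL = 20.32 mL total → factor 20.32/0.32 = 63.5
Step 3: 1.45 mL brought to 12.5 mL → factor 12.5/1.45 = 8.6207
Step 4: 140 μL brought to 3450 μL → factor 3450/140 = 24.643
Overall dilution factor = 369.09 × 63.5 × 8.6207 × 24.643 = 4.979 × 10^6
Stock = 0.0803 copies/μL × 4.979 × 10^6 = 4.00 × 10^5 copies/μL

4.00 × 10^5 copies/μL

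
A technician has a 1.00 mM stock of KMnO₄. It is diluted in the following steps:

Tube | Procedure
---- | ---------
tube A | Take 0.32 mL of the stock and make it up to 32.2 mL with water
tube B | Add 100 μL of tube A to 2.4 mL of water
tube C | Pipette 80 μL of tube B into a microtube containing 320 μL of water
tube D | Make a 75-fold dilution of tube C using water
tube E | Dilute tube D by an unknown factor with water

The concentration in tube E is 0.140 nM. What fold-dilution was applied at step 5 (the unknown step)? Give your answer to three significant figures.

Step 1: 0.32 mL brought to 32.2 mL → factor 32.2/0.32 = 100.62
Step 2: 100 μL + 2.4 mL = 2500 μL total → factor 2500/100 = 25
Step 3: 80 μL + 320 μL = 400 μL total → factor 400/80 = 5
Step 4: 75-fold → factor 75
Step 5: unknown factor x
Product of known-step factors = 9.4336 × 10^5
Overall factor = 1.00 mM / (0.140 nM) = 7.1429 × 10^6
x = 7.1429 × 10^6 / 9.4336 × 10^5 = 7.57

7.57-fold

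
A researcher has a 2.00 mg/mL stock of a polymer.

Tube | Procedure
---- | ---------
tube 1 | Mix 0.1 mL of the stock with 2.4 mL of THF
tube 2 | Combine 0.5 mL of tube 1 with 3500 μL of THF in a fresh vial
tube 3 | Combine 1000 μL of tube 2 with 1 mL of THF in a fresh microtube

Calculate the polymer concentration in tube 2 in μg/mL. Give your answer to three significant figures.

10.0 μg/mL

Step 1: 0.1 mL + 2.4 mL = 2.5 mL total → factor 2.5/0.1 = 25
Step 2: 0.5 mL + 3500 μL = 4 mL total → factor 4/0.5 = 8
Dilution factor through tube 2 = 25 × 8 = 200
[tube 2] = 2.00 mg/mL / 200 = 0.01000 mg/mL = 10.0 μg/mL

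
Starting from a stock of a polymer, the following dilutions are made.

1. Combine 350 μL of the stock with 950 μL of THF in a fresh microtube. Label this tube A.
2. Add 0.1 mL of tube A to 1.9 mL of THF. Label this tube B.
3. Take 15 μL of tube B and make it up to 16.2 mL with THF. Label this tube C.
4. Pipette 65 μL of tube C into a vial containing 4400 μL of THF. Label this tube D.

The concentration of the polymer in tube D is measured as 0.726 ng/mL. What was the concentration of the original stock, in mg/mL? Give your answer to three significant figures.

4.00 mg/mL

Step 1: 350 μL + 950 μL = 1300 μL total → factor 1300/350 = 3.7143
Step 2: 0.1 mL + 1.9 mL = 2 mL total → factor 2/0.1 = 20
Step 3: 15 μL brought to 16.2 mL → factor 16200/15 = 1080
Step 4: 65 μL + 4400 μL = 4465 μL total → factor 4465/65 = 68.692
Overall dilution factor = 3.7143 × 20 × 1080 × 68.692 = 5.5111 × 10^6
Stock = 0.726 ng/mL × 5.5111 × 10^6 = 4.001 × 10^6 ng/mL = 4.00 mg/mL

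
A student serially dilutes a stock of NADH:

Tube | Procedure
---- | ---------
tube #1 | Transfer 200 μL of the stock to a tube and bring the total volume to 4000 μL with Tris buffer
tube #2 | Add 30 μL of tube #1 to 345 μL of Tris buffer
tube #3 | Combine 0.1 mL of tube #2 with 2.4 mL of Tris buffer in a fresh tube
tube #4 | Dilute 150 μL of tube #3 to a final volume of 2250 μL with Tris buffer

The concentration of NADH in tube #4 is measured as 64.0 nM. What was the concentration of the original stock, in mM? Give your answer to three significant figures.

Step 1: 200 μL brought to 4000 μL → factor 4000/200 = 20
Step 2: 30 μL + 345 μL = 375 μL total → factor 375/30 = 12.5
Step 3: 0.1 mL + 2.4 mL = 2.5 mL total → factor 2.5/0.1 = 25
Step 4: 150 μL brought to 2250 μL → factor 2250/150 = 15
Overall dilution factor = 20 × 12.5 × 25 × 15 = 93750
Stock = 64.0 nM × 93750 = 6.000 × 10^6 nM = 6.00 mM

6.00 mM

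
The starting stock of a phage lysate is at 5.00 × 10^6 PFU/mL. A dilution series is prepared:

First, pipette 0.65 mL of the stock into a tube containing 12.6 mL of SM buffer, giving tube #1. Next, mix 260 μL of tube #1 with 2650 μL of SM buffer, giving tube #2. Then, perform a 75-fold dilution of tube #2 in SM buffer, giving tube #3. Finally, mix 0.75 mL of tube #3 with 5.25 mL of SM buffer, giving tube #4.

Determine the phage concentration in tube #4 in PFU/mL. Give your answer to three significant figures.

Step 1: 0.65 mL + 12.6 mL = 13.25 mL total → factor 13.25/0.65 = 20.385
Step 2: 260 μL + 2650 μL = 2910 μL total → factor 2910/260 = 11.192
Step 3: 75-fold → factor 75
Step 4: 0.75 mL + 5.25 mL = 6 mL total → factor 6/0.75 = 8
Overall dilution factor = 20.385 × 11.192 × 75 × 8 = 1.3689 × 10^5
Final = 5.00 × 10^6 PFU/mL / 1.3689 × 10^5 = 36.5 PFU/mL

36.5 PFU/mL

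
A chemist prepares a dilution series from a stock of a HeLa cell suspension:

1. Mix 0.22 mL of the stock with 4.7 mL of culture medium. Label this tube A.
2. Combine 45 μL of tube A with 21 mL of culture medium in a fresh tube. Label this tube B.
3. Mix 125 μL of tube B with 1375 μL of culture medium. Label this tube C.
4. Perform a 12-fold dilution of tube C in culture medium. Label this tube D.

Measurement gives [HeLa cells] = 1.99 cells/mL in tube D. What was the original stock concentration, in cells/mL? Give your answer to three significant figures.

3.00 × 10^6 cells/mL

Step 1: 0.22 mL + 4.7 mL = 4.92 mL total → factor 4.92/0.22 = 22.364
Step 2: 45 μL + 21 mL = 21045 μL total → factor 21045/45 = 467.67
Step 3: 125 μL + 1375 μL = 1500 μL total → factor 1500/125 = 12
Step 4: 12-fold → factor 12
Overall dilution factor = 22.364 × 467.67 × 12 × 12 = 1.5061 × 10^6
Stock = 1.99 cells/mL × 1.5061 × 10^6 = 3.00 × 10^6 cells/mL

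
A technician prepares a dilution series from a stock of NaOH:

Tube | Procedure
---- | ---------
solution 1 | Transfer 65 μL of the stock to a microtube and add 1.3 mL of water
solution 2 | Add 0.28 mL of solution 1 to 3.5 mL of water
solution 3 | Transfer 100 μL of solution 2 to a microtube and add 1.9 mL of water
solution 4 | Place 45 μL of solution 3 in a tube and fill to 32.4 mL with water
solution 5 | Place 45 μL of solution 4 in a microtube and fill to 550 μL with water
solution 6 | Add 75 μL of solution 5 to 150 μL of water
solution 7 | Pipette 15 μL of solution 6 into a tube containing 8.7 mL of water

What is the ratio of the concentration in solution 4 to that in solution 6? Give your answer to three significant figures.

36.7

Step 1: 65 μL + 1.3 mL = 1365 μL total → factor 1365/65 = 21
Step 2: 0.28 mL + 3.5 mL = 3.78 mL total → factor 3.78/0.28 = 13.5
Step 3: 100 μL + 1.9 mL = 2000 μL total → factor 2000/100 = 20
Step 4: 45 μL brought to 32.4 mL → factor 32400/45 = 720
Step 5: 45 μL brought to 550 μL → factor 550/45 = 12.222
Step 6: 75 μL + 150 μL = 225 μL total → factor 225/75 = 3
Dilution factor to solution 4 = 4.0824 × 10^6; to solution 6 = 1.4969 × 10^8
[solution 4]/[solution 6] = (factor to solution 6)/(factor to solution 4) = 1.4969 × 10^8/4.0824 × 10^6 = 36.7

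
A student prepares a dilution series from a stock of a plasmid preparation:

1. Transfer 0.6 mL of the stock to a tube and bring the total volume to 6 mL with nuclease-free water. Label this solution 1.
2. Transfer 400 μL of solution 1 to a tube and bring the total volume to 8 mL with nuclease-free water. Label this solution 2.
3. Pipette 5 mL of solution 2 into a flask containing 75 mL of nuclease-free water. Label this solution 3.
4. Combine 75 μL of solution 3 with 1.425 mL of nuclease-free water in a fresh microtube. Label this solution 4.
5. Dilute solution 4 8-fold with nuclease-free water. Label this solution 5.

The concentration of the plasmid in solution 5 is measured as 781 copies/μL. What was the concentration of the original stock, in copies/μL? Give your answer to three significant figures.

Step 1: 0.6 mL brought to 6 mL → factor 6/0.6 = 10
Step 2: 400 μL brought to 8 mL → factor 8000/400 = 20
Step 3: 5 mL + 75 mL = 80 mL total → factor 80/5 = 16
Step 4: 75 μL + 1.425 mL = 1500 μL total → factor 1500/75 = 20
Step 5: 8-fold → factor 8
Overall dilution factor = 10 × 20 × 16 × 20 × 8 = 5.12 × 10^5
Stock = 781 copies/μL × 5.12 × 10^5 = 4.00 × 10^8 copies/μL

4.00 × 10^8 copies/μL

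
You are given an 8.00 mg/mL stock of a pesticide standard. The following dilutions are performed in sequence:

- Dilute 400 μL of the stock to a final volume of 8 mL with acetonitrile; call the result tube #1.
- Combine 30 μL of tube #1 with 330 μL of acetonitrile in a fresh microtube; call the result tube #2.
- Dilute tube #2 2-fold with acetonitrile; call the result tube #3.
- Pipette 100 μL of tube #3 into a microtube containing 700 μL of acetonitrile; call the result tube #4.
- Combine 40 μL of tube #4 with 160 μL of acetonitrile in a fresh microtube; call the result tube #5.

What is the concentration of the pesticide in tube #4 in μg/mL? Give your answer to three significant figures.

Step 1: 400 μL brought to 8 mL → factor 8000/400 = 20
Step 2: 30 μL + 330 μL = 360 μL total → factor 360/30 = 12
Step 3: 2-fold → factor 2
Step 4: 100 μL + 700 μL = 800 μL total → factor 800/100 = 8
Dilution factor through tube #4 = 20 × 12 × 2 × 8 = 3840
[tube #4] = 8.00 mg/mL / 3840 = 0.002083 mg/mL = 2.08 μg/mL

2.08 μg/mL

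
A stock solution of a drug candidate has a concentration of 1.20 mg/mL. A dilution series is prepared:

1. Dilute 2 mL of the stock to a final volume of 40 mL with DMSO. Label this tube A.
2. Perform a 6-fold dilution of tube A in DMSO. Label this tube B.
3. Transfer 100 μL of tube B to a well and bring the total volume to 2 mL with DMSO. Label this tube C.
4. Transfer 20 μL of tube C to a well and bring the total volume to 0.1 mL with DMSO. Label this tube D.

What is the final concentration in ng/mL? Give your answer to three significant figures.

100 ng/mL

Step 1: 2 mL brought to 40 mL → factor 40/2 = 20
Step 2: 6-fold → factor 6
Step 3: 100 μL brought to 2 mL → factor 2000/100 = 20
Step 4: 20 μL brought to 0.1 mL → factor 100/20 = 5
Overall dilution factor = 20 × 6 × 20 × 5 = 12000
Final = 1.20 mg/mL / 12000 = 0.0001000 mg/mL = 100 ng/mL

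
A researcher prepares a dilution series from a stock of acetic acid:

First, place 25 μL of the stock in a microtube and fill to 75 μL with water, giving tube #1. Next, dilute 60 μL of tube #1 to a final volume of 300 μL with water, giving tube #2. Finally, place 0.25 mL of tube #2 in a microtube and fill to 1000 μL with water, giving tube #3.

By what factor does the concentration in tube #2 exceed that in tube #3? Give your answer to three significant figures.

4.00

Step 1: 25 μL brought to 75 μL → factor 75/25 = 3
Step 2: 60 μL brought to 300 μL → factor 300/60 = 5
Step 3: 0.25 mL brought to 1000 μL → factor 1/0.25 = 4
Dilution factor to tube #2 = 15; to tube #3 = 60
[tube #2]/[tube #3] = (factor to tube #3)/(factor to tube #2) = 60/15 = 4.00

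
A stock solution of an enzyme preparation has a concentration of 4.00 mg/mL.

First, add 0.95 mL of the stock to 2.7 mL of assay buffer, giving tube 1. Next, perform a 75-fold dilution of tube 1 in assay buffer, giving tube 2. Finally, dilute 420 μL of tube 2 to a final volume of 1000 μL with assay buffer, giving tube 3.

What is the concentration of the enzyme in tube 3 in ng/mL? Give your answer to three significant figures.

5.83 × 10^3 ng/mL

Step 1: 0.95 mL + 2.7 mL = 3.65 mL total → factor 3.65/0.95 = 3.8421
Step 2: 75-fold → factor 75
Step 3: 420 μL brought to 1000 μL → factor 1000/420 = 2.381
Overall dilution factor = 3.8421 × 75 × 2.381 = 686.09
Final = 4.00 mg/mL / 686.09 = 0.005830 mg/mL = 5.83 × 10^3 ng/mL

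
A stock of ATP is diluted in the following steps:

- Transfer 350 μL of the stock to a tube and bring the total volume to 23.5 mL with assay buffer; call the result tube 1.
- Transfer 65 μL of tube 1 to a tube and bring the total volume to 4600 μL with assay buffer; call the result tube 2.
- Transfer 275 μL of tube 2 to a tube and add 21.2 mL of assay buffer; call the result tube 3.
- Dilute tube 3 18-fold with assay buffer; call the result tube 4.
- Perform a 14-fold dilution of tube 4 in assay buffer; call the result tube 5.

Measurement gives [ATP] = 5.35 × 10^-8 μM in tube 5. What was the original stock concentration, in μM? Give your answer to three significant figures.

5.00 μM

Step 1: 350 μL brought to 23.5 mL → factor 23500/350 = 67.143
Step 2: 65 μL brought to 4600 μL → factor 4600/65 = 70.769
Step 3: 275 μL + 21.2 mL = 21475 μL total → factor 21475/275 = 78.091
Step 4: 18-fold → factor 18
Step 5: 14-fold → factor 14
Overall dilution factor = 67.143 × 70.769 × 78.091 × 18 × 14 = 9.3507 × 10^7
Stock = 5.35 × 10^-8 μM × 9.3507 × 10^7 = 5.00 μM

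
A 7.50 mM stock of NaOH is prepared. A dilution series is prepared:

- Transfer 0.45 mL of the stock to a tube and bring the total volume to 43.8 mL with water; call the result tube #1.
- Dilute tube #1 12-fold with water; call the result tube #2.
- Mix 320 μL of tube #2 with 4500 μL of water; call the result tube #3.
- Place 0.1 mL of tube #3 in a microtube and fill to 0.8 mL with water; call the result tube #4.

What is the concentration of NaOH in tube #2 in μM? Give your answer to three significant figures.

6.42 μM

Step 1: 0.45 mL brought to 43.8 mL → factor 43.8/0.45 = 97.333
Step 2: 12-fold → factor 12
Dilution factor through tube #2 = 97.333 × 12 = 1168
[tube #2] = 7.50 mM / 1168 = 0.006421 mM = 6.42 μM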